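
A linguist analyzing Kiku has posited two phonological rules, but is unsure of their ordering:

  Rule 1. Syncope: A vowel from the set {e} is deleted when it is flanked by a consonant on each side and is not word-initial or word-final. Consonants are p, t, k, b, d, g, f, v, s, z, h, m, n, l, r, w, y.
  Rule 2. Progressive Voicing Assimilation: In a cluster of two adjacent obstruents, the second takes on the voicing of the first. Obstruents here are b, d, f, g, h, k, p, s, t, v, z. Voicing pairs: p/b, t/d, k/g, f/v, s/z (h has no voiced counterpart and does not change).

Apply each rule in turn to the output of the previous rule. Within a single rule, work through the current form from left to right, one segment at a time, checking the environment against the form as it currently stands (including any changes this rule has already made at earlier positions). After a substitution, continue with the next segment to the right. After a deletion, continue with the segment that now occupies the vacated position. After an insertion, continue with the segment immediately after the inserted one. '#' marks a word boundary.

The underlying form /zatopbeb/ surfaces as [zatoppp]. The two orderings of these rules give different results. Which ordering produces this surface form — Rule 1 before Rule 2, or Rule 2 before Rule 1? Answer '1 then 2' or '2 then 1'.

1 then 2

Order 1 then 2:
  1 Syncope: [zatopbeb] → [zatopbb]
  2 Progressive Voicing Assimilation: [zatopbb] → [zatoppp]
  result: [zatoppp]
Order 2 then 1:
  2 Progressive Voicing Assimilation: [zatopbeb] → [zatoppeb]
  1 Syncope: [zatoppeb] → [zatoppb]
  result: [zatoppb]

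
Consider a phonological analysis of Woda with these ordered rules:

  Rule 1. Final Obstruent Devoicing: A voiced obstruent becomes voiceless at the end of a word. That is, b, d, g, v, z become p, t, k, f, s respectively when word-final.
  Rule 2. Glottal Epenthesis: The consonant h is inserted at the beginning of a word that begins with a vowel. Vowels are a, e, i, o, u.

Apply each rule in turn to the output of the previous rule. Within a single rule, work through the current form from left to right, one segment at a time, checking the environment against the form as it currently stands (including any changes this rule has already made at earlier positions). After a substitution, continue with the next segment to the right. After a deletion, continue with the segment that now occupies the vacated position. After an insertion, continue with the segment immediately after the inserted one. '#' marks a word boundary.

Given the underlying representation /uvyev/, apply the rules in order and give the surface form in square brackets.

[huvyef]

Rule 1 Final Obstruent Devoicing: [uvyev] → [uvyef]
Rule 2 Glottal Epenthesis: [uvyef] → [huvyef]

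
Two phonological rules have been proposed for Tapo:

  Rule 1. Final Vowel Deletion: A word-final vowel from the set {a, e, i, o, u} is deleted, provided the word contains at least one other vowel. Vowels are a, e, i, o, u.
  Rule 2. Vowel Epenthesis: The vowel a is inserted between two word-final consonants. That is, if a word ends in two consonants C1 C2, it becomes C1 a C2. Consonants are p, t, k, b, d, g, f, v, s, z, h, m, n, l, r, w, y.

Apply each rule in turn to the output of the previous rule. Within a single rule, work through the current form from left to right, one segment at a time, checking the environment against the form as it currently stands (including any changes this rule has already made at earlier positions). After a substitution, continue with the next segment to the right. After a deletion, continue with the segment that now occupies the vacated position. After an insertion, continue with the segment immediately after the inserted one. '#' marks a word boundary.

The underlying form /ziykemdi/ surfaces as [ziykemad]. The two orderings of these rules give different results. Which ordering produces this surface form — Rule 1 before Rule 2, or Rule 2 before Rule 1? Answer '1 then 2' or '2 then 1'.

1 then 2

Order 1 then 2:
  1 Final Vowel Deletion: [ziykemdi] → [ziykemd]
  2 Vowel Epenthesis: [ziykemd] → [ziykemad]
  result: [ziykemad]
Order 2 then 1:
  2 Vowel Epenthesis: no change — [ziykemdi]
  1 Final Vowel Deletion: [ziykemdi] → [ziykemd]
  result: [ziykemd]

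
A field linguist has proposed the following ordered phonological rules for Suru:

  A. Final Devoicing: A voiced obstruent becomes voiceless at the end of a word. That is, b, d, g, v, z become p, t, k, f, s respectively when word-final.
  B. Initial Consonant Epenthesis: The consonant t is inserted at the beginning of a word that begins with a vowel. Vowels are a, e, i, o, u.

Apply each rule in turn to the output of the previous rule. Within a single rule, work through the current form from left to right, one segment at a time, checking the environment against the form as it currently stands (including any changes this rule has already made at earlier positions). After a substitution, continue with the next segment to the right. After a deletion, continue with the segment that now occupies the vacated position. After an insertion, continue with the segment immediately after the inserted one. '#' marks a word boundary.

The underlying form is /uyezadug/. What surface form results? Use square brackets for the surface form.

A Final Devoicing: [uyezadug] → [uyezaduk]
B Initial Consonant Epenthesis: [uyezaduk] → [tuyezaduk]

[tuyezaduk]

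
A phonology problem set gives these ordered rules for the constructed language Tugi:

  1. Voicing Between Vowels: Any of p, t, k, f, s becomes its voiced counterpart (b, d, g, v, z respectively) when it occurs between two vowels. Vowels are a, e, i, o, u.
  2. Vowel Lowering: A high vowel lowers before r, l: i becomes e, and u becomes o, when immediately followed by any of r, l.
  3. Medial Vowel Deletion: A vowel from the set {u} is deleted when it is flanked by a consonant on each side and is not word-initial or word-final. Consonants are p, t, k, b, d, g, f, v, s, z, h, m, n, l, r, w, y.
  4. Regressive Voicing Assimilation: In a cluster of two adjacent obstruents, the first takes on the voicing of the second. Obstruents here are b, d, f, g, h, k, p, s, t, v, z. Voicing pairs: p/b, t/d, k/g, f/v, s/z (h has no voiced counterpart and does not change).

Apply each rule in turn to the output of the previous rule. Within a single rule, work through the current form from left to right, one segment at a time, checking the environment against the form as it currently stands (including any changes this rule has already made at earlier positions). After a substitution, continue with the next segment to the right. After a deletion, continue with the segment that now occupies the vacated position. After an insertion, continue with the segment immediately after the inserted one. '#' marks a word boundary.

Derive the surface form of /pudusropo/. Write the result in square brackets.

[btsrobo]

1 Voicing Between Vowels: [pudusropo] → [pudusrobo]
2 Vowel Lowering: no change — [pudusrobo]
3 Medial Vowel Deletion: [pudusrobo] → [pdsrobo]
4 Regressive Voicing Assimilation: [pdsrobo] → [btsrobo]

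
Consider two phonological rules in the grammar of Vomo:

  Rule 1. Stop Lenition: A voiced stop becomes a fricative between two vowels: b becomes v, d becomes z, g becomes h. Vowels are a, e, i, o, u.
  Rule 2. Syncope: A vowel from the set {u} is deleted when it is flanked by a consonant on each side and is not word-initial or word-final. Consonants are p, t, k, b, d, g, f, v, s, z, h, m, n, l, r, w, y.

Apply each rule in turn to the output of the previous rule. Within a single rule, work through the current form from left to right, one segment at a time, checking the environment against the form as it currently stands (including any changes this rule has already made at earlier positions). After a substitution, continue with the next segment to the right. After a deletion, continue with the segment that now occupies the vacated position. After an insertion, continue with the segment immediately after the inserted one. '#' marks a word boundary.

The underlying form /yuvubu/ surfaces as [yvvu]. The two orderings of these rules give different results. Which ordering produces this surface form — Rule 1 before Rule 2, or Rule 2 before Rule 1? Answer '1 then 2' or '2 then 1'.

Order 1 then 2:
  1 Stop Lenition: [yuvubu] → [yuvuvu]
  2 Syncope: [yuvuvu] → [yvvu]
  result: [yvvu]
Order 2 then 1:
  2 Syncope: [yuvubu] → [yvbu]
  1 Stop Lenition: no change — [yvbu]
  result: [yvbu]

1 then 2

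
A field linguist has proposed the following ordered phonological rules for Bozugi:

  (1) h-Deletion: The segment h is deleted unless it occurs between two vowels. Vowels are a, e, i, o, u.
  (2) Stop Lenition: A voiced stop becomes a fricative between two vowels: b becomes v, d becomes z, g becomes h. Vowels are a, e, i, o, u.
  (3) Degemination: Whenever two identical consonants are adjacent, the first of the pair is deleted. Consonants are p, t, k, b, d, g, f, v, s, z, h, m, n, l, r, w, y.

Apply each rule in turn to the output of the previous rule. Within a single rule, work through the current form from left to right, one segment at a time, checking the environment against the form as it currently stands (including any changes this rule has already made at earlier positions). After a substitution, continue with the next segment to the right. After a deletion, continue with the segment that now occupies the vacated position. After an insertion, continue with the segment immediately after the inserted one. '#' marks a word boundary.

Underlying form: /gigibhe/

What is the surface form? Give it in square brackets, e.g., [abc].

[gihive]

(1) h-Deletion: [gigibhe] → [gigibe]
(2) Stop Lenition: [gigibe] → [gihive]
(3) Degemination: no change — [gihive]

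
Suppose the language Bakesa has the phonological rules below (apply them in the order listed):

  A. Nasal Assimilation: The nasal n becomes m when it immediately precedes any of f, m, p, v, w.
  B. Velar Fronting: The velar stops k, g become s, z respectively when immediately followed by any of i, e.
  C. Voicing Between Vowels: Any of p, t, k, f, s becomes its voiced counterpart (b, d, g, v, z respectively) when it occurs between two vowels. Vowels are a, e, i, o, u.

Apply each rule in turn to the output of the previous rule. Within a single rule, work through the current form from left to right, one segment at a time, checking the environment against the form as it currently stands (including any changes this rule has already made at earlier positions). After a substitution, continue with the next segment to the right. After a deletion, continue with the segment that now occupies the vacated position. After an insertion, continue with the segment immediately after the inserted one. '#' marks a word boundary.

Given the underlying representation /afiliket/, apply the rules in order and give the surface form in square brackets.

A Nasal Assimilation: no change — [afiliket]
B Velar Fronting: [afiliket] → [afiliset]
C Voicing Between Vowels: [afiliset] → [avilizet]

[avilizet]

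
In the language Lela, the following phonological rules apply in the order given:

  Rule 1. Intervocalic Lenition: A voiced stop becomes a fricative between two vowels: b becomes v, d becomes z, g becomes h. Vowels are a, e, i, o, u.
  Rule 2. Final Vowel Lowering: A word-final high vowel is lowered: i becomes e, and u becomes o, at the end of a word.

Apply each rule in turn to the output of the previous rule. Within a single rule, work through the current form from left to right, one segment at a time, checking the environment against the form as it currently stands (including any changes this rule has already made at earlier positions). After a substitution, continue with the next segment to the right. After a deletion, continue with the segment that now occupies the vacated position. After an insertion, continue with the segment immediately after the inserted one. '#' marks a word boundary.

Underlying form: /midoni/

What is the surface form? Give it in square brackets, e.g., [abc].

[mizone]

Rule 1 Intervocalic Lenition: [midoni] → [mizoni]
Rule 2 Final Vowel Lowering: [mizoni] → [mizone]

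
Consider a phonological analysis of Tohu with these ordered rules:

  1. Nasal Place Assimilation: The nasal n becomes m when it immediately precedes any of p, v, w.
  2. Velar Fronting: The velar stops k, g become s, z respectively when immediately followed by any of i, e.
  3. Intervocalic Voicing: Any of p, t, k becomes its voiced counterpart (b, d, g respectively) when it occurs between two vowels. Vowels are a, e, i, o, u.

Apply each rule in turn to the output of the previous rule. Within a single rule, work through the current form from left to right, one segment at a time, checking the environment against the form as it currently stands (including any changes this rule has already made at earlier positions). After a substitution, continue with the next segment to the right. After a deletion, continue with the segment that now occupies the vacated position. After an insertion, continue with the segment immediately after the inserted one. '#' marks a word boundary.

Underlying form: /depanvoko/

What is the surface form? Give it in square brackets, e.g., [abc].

1 Nasal Place Assimilation: [depanvoko] → [depamvoko]
2 Velar Fronting: no change — [depamvoko]
3 Intervocalic Voicing: [depamvoko] → [debamvogo]

[debamvogo]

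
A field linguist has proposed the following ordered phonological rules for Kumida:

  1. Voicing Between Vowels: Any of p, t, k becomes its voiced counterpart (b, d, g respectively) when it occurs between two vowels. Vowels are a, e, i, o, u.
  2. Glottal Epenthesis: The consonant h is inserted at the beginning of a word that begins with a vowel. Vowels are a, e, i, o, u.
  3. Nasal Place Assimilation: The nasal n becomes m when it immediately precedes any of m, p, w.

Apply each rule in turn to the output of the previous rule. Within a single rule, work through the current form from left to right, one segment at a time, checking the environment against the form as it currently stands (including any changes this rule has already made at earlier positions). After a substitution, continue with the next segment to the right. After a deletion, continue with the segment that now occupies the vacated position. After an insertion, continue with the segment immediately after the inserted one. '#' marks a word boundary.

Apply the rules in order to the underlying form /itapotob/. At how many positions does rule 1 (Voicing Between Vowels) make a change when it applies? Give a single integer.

1 Voicing Between Vowels: [itapotob] → [idabodob]
2 Glottal Epenthesis: [idabodob] → [hidabodob]
3 Nasal Place Assimilation: no change — [hidabodob]
Rule 1 changed 3 position(s).

3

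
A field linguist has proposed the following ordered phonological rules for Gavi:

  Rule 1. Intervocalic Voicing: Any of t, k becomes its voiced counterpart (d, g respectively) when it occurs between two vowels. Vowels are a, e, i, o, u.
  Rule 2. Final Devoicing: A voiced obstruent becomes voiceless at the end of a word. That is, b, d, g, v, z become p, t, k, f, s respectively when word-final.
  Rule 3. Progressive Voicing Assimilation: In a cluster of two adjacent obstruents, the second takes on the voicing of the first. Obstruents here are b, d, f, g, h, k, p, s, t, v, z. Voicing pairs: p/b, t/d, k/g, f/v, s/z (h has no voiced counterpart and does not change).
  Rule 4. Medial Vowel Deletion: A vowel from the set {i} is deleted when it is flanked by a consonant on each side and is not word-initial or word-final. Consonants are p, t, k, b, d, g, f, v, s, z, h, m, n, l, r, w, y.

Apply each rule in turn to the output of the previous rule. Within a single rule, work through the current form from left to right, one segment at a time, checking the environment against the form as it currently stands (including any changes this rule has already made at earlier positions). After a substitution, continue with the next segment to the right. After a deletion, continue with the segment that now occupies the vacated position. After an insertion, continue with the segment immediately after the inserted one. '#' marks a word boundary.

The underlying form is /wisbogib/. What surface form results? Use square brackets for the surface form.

[wspogp]

Rule 1 Intervocalic Voicing: no change — [wisbogib]
Rule 2 Final Devoicing: [wisbogib] → [wisbogip]
Rule 3 Progressive Voicing Assimilation: [wisbogip] → [wispogip]
Rule 4 Medial Vowel Deletion: [wispogip] → [wspogp]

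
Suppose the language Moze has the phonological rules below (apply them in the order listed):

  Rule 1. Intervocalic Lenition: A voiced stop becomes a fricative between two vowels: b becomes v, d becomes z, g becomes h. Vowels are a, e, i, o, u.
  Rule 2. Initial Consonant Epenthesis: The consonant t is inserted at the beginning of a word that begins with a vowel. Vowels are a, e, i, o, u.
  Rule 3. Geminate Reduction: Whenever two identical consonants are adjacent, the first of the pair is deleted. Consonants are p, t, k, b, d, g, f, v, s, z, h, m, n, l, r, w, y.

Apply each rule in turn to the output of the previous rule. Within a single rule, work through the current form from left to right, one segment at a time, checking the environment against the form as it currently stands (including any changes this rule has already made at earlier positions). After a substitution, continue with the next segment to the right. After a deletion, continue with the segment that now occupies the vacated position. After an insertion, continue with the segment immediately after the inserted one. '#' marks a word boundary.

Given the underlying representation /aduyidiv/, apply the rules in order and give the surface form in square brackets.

Rule 1 Intervocalic Lenition: [aduyidiv] → [azuyiziv]
Rule 2 Initial Consonant Epenthesis: [azuyiziv] → [tazuyiziv]
Rule 3 Geminate Reduction: no change — [tazuyiziv]

[tazuyiziv]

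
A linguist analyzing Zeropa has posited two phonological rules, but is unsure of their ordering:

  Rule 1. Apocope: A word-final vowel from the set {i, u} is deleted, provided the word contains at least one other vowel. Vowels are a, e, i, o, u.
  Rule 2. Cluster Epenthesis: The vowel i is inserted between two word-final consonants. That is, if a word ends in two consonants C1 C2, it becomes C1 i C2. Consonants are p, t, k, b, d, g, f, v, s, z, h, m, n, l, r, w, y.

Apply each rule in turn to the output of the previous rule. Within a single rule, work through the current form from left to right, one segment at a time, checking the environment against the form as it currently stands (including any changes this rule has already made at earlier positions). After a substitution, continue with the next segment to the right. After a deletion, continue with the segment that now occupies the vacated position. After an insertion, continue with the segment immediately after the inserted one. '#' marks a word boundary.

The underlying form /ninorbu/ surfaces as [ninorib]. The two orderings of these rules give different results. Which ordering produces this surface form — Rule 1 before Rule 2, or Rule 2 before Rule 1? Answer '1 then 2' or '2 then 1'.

1 then 2

Order 1 then 2:
  1 Apocope: [ninorbu] → [ninorb]
  2 Cluster Epenthesis: [ninorb] → [ninorib]
  result: [ninorib]
Order 2 then 1:
  2 Cluster Epenthesis: no change — [ninorbu]
  1 Apocope: [ninorbu] → [ninorb]
  result: [ninorb]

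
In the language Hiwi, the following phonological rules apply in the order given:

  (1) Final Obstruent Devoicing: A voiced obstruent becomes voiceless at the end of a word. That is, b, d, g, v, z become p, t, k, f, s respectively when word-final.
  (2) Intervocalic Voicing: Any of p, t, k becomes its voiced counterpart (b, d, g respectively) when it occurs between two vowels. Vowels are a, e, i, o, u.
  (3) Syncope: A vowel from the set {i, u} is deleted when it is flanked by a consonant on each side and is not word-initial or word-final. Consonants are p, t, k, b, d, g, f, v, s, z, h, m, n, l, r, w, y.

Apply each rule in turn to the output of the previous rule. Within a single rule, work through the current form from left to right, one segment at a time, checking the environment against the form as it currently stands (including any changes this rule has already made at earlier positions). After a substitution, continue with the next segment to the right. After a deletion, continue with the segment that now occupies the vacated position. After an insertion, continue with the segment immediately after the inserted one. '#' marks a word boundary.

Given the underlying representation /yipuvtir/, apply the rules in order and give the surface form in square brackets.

[ybvtr]

(1) Final Obstruent Devoicing: no change — [yipuvtir]
(2) Intervocalic Voicing: [yipuvtir] → [yibuvtir]
(3) Syncope: [yibuvtir] → [ybvtr]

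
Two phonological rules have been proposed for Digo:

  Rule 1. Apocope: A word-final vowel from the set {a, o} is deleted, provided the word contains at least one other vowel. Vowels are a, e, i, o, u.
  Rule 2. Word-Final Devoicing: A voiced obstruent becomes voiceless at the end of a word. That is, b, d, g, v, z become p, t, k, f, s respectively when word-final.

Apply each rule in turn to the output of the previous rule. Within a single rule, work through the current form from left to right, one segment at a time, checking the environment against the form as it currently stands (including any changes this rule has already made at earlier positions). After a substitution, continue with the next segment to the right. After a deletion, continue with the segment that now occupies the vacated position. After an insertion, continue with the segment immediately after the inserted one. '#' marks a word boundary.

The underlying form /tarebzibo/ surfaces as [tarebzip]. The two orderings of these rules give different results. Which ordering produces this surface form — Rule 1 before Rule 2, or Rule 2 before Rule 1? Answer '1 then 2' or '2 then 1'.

Order 1 then 2:
  1 Apocope: [tarebzibo] → [tarebzib]
  2 Word-Final Devoicing: [tarebzib] → [tarebzip]
  result: [tarebzip]
Order 2 then 1:
  2 Word-Final Devoicing: no change — [tarebzibo]
  1 Apocope: [tarebzibo] → [tarebzib]
  result: [tarebzib]

1 then 2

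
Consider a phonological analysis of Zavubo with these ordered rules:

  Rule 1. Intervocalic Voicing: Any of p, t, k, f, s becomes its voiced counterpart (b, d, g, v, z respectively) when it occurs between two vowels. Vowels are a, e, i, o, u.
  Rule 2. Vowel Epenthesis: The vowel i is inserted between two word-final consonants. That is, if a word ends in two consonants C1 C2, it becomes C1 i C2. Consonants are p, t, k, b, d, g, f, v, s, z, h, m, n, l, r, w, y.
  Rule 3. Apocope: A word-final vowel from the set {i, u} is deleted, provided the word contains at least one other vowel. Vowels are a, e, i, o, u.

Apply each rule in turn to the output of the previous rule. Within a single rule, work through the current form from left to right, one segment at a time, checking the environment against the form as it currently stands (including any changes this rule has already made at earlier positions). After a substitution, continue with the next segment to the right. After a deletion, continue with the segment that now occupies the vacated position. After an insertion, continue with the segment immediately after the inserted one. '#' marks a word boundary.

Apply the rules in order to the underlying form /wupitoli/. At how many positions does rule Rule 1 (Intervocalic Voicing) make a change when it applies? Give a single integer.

2

Rule 1 Intervocalic Voicing: [wupitoli] → [wubidoli]
Rule 2 Vowel Epenthesis: no change — [wubidoli]
Rule 3 Apocope: [wubidoli] → [wubidol]
Rule Rule 1 changed 2 position(s).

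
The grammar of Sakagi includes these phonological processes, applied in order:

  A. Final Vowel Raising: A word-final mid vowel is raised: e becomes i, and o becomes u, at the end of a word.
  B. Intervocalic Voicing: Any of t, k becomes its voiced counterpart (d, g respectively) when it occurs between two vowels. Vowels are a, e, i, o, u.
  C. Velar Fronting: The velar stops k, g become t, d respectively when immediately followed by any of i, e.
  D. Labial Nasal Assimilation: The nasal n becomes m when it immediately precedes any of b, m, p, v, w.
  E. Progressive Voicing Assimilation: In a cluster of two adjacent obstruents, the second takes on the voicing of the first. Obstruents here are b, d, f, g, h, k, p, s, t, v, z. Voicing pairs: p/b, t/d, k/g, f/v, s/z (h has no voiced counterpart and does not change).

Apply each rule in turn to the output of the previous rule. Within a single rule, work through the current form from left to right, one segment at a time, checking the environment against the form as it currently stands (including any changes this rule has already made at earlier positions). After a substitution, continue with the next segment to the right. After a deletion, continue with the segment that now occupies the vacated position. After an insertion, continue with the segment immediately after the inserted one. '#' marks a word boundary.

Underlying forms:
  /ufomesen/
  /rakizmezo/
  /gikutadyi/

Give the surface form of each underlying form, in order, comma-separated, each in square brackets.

[ufomesen], [radizmezu], [digudadyi]

/ufomesen/:
  A Final Vowel Raising: no change — [ufomesen]
  B Intervocalic Voicing: no change — [ufomesen]
  C Velar Fronting: no change — [ufomesen]
  D Labial Nasal Assimilation: no change — [ufomesen]
  E Progressive Voicing Assimilation: no change — [ufomesen]
/rakizmezo/:
  A Final Vowel Raising: [rakizmezo] → [rakizmezu]
  B Intervocalic Voicing: [rakizmezu] → [ragizmezu]
  C Velar Fronting: [ragizmezu] → [radizmezu]
  D Labial Nasal Assimilation: no change — [radizmezu]
  E Progressive Voicing Assimilation: no change — [radizmezu]
/gikutadyi/:
  A Final Vowel Raising: no change — [gikutadyi]
  B Intervocalic Voicing: [gikutadyi] → [gigudadyi]
  C Velar Fronting: [gigudadyi] → [digudadyi]
  D Labial Nasal Assimilation: no change — [digudadyi]
  E Progressive Voicing Assimilation: no change — [digudadyi]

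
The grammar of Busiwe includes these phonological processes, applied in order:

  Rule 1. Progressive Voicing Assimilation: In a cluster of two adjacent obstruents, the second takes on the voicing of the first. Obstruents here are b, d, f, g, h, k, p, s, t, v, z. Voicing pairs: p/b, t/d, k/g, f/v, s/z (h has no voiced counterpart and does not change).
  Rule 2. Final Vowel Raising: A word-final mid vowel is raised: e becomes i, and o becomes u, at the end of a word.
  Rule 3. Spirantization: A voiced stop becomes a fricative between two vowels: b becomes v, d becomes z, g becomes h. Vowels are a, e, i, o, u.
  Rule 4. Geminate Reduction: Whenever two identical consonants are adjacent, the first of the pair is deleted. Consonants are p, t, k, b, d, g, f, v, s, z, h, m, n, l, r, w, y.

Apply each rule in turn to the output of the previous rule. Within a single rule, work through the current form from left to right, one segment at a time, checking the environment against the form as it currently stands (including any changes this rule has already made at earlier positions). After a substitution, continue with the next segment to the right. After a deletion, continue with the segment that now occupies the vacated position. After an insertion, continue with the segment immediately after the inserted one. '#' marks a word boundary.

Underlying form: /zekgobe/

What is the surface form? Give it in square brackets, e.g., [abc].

[zekovi]

Rule 1 Progressive Voicing Assimilation: [zekgobe] → [zekkobe]
Rule 2 Final Vowel Raising: [zekkobe] → [zekkobi]
Rule 3 Spirantization: [zekkobi] → [zekkovi]
Rule 4 Geminate Reduction: [zekkovi] → [zekovi]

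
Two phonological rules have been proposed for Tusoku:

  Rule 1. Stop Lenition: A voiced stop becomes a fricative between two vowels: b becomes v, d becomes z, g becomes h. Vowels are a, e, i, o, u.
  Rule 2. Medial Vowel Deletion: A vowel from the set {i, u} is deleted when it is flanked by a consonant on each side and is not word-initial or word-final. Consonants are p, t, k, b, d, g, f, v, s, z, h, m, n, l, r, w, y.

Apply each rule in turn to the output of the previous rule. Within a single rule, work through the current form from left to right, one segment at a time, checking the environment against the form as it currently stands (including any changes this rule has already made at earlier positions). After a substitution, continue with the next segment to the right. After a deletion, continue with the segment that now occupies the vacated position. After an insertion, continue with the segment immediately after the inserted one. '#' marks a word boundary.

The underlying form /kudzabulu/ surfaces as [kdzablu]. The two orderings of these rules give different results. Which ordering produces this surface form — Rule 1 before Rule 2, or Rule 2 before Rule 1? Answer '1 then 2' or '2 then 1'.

2 then 1

Order 1 then 2:
  1 Stop Lenition: [kudzabulu] → [kudzavulu]
  2 Medial Vowel Deletion: [kudzavulu] → [kdzavlu]
  result: [kdzavlu]
Order 2 then 1:
  2 Medial Vowel Deletion: [kudzabulu] → [kdzablu]
  1 Stop Lenition: no change — [kdzablu]
  result: [kdzablu]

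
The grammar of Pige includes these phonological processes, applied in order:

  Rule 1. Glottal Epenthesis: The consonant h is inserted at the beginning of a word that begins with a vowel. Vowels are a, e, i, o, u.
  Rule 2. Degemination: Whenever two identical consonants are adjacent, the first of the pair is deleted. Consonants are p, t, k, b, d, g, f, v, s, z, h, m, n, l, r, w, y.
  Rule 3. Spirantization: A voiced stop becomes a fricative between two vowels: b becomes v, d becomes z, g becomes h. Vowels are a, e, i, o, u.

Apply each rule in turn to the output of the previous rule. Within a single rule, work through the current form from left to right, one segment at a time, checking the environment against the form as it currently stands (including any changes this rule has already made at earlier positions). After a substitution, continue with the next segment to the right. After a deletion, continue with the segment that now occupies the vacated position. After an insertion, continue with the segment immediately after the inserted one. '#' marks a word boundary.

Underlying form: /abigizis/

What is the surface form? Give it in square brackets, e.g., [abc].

Rule 1 Glottal Epenthesis: [abigizis] → [habigizis]
Rule 2 Degemination: no change — [habigizis]
Rule 3 Spirantization: [habigizis] → [havihizis]

[havihizis]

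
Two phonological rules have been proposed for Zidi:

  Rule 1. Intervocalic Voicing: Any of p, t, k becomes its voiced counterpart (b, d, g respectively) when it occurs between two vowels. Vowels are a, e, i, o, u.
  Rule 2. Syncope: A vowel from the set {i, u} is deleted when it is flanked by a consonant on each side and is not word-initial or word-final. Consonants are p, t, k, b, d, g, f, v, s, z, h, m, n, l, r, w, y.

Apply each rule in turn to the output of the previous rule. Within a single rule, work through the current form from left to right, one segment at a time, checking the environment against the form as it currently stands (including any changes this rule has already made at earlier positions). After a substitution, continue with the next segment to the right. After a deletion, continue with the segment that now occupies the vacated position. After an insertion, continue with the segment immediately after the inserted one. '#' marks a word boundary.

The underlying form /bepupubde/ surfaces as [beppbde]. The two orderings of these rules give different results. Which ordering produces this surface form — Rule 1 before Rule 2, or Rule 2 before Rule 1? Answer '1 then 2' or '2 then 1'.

Order 1 then 2:
  1 Intervocalic Voicing: [bepupubde] → [bebububde]
  2 Syncope: [bebububde] → [bebbbde]
  result: [bebbbde]
Order 2 then 1:
  2 Syncope: [bepupubde] → [beppbde]
  1 Intervocalic Voicing: no change — [beppbde]
  result: [beppbde]

2 then 1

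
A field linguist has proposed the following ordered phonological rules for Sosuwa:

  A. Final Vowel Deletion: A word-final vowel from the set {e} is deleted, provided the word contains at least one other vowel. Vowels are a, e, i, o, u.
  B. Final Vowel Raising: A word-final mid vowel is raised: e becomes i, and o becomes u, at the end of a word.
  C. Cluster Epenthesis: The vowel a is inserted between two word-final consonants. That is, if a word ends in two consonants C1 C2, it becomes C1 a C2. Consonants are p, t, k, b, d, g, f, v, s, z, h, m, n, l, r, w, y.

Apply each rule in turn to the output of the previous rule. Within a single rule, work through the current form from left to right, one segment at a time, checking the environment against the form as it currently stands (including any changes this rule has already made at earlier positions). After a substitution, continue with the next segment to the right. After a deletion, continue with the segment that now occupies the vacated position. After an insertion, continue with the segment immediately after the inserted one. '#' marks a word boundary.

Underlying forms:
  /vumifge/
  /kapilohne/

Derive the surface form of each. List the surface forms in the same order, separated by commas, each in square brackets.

[vumifag], [kapilohan]

/vumifge/:
  A Final Vowel Deletion: [vumifge] → [vumifg]
  B Final Vowel Raising: no change — [vumifg]
  C Cluster Epenthesis: [vumifg] → [vumifag]
/kapilohne/:
  A Final Vowel Deletion: [kapilohne] → [kapilohn]
  B Final Vowel Raising: no change — [kapilohn]
  C Cluster Epenthesis: [kapilohn] → [kapilohan]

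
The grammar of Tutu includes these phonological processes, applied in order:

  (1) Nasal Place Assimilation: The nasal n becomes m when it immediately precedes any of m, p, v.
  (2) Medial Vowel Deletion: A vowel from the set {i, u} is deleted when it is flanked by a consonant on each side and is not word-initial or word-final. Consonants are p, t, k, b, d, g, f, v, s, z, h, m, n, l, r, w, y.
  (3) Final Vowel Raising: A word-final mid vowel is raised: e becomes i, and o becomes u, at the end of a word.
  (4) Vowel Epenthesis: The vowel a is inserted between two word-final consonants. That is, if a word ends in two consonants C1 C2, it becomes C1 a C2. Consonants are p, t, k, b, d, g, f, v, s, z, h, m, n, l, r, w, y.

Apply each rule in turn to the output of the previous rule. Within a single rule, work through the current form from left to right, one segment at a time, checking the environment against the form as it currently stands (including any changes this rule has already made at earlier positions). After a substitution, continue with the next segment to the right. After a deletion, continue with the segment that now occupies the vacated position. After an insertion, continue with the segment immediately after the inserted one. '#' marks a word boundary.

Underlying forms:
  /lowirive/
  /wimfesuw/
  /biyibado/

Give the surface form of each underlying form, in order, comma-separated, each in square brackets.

[lowrvi], [wmfesaw], [bybadu]

/lowirive/:
  (1) Nasal Place Assimilation: no change — [lowirive]
  (2) Medial Vowel Deletion: [lowirive] → [lowrve]
  (3) Final Vowel Raising: [lowrve] → [lowrvi]
  (4) Vowel Epenthesis: no change — [lowrvi]
/wimfesuw/:
  (1) Nasal Place Assimilation: no change — [wimfesuw]
  (2) Medial Vowel Deletion: [wimfesuw] → [wmfesw]
  (3) Final Vowel Raising: no change — [wmfesw]
  (4) Vowel Epenthesis: [wmfesw] → [wmfesaw]
/biyibado/:
  (1) Nasal Place Assimilation: no change — [biyibado]
  (2) Medial Vowel Deletion: [biyibado] → [bybado]
  (3) Final Vowel Raising: [bybado] → [bybadu]
  (4) Vowel Epenthesis: no change — [bybadu]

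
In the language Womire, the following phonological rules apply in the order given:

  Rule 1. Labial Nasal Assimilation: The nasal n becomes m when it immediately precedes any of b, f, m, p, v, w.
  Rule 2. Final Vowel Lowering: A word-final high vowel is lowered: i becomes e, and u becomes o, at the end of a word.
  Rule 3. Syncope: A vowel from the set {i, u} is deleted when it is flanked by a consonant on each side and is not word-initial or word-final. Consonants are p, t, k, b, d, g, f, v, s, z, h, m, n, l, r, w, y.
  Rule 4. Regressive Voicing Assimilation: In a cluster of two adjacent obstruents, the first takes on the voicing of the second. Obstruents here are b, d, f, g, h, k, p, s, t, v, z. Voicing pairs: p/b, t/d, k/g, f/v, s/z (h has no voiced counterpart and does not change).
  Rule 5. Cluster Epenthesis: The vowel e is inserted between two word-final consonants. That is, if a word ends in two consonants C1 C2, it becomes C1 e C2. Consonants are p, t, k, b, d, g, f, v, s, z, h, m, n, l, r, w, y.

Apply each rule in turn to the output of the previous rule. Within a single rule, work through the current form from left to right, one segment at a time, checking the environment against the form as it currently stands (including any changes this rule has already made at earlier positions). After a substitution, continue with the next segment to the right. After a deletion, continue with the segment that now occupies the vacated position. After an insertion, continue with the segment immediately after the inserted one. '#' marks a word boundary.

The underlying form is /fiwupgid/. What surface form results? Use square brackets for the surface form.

Rule 1 Labial Nasal Assimilation: no change — [fiwupgid]
Rule 2 Final Vowel Lowering: no change — [fiwupgid]
Rule 3 Syncope: [fiwupgid] → [fwpgd]
Rule 4 Regressive Voicing Assimilation: [fwpgd] → [fwbgd]
Rule 5 Cluster Epenthesis: [fwbgd] → [fwbged]

[fwbged]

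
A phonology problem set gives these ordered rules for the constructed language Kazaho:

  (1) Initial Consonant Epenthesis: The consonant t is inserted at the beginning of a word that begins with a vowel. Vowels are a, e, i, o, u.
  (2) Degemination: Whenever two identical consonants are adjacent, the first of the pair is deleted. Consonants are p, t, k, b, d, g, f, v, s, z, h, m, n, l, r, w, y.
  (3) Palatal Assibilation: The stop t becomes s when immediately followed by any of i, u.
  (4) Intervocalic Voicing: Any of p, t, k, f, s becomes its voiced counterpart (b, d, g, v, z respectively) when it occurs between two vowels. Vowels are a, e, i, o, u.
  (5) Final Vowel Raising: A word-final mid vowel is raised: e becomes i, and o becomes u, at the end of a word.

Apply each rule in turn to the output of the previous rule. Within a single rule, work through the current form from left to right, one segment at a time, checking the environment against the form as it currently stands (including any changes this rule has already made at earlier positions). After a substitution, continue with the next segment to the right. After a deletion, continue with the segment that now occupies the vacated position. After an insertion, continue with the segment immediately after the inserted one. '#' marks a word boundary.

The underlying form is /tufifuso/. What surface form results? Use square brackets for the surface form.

(1) Initial Consonant Epenthesis: no change — [tufifuso]
(2) Degemination: no change — [tufifuso]
(3) Palatal Assibilation: [tufifuso] → [sufifuso]
(4) Intervocalic Voicing: [sufifuso] → [suvivuzo]
(5) Final Vowel Raising: [suvivuzo] → [suvivuzu]

[suvivuzu]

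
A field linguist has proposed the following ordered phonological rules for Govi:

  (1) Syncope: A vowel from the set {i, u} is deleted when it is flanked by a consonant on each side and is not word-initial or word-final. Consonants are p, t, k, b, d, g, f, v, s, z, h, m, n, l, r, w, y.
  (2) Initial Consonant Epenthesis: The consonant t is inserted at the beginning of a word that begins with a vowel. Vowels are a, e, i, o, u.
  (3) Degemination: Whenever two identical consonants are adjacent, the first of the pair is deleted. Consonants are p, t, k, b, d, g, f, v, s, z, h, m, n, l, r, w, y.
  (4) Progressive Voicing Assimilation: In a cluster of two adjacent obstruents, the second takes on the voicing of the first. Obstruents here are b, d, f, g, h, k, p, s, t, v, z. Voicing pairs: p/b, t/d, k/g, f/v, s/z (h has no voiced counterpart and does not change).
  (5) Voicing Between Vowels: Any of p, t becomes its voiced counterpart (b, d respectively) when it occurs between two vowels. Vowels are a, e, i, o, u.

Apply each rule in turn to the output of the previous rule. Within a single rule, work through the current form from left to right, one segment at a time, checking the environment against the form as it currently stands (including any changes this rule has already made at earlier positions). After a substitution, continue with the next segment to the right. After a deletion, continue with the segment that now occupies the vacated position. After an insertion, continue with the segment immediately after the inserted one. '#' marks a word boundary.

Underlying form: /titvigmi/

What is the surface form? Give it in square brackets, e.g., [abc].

[tfkmi]

(1) Syncope: [titvigmi] → [ttvgmi]
(2) Initial Consonant Epenthesis: no change — [ttvgmi]
(3) Degemination: [ttvgmi] → [tvgmi]
(4) Progressive Voicing Assimilation: [tvgmi] → [tfkmi]
(5) Voicing Between Vowels: no change — [tfkmi]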